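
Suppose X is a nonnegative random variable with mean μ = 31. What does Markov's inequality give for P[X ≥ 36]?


μ = E[X] = 31, a = 36.
Markov: P[X ≥ 36] ≤ μ/a = (31)/36 = 31/36.
Numerically: ≈ 0.86111.
(Since a = 36 > μ = 31.00000, the bound 31/36 is < 1 and informative.)

P[X ≥ 36] ≤ 31/36 ≈ 0.86111.


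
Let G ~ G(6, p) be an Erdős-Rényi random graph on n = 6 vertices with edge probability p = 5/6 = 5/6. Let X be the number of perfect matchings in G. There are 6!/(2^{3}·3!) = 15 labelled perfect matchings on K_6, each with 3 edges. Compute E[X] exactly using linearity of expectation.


K_6 has 6!/(2^{3}·3!) = 15 labelled perfect matchings.
For each such perfect matching H, let X_H = 1 if all 3 edges of H are present in G. Then P[X_H = 1] = p^{3} = (5/6)^{3} = 125/216.
Summing the indicators: E[X] = Σ_H E[X_H] = 15 · p^{3} = 15 · 125/216 = 625/72.
Numerically: E[X] ≈ 8.68.

E[X] = 15 · (5/6)^{3} = 625/72 ≈ 8.68.


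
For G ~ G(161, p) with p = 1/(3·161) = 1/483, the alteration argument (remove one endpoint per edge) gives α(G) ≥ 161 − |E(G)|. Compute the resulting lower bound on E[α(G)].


E[|E(G)|] = C(161, 2)·p = 12880 · (1/483) = 80/3.
E[α(G)] ≥ n − E[|E(G)|] = 161 − 80/3 = 403/3.
Numerically: ≈ 134.33333.
(This is only a lower bound; the true E[α(G)] may be larger.)

E[α(G)] ≥ 403/3 ≈ 134.33333.


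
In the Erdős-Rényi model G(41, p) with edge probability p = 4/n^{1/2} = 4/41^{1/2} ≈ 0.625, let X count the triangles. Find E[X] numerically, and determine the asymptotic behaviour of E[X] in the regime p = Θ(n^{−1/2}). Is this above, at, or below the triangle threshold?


Number of potential triangles: C(41, 3) = 10660.
Each occurs with probability p³ ≈ (0.625)³ ≈ 2.43783e-01.
By linearity: E[X] = C(41, 3)·p³ ≈ 10660 · 2.43783e-01 ≈ 2598.731.
Since α = 1/2 < 1, p = c/n^{1/2} ≫ 1/n is above the triangle threshold p ~ 1/n. Asymptotically E[X] ~ (c³/6)·n^{3(1−α)} = (4³/6)·n^{1.5} → ∞; triangles are abundant w.h.p.

E[X] ≈ 2598.731; in regime p = Θ(1/n^{1/2}) E[X] diverges (above the triangle threshold p ~ 1/n).


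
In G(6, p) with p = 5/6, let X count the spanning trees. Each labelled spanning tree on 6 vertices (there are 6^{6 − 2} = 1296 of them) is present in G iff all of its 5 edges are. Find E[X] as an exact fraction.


K_6 has 6^{6 − 2} = 1296 labelled spanning trees.
For each such spanning tree H, let X_H = 1 if all 5 edges of H are present in G. Then P[X_H = 1] = p^{5} = (5/6)^{5} = 3125/7776.
By linearity of expectation: E[X] = Σ_H E[X_H] = 1296 · p^{5} = 1296 · 3125/7776 = 3125/6.
Numerically: E[X] ≈ 521.

E[X] = 1296 · (5/6)^{5} = 3125/6 ≈ 521.


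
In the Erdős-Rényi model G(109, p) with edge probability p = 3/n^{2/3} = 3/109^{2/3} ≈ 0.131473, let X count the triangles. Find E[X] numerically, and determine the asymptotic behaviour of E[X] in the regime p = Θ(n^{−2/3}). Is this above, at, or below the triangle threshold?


Number of potential triangles: C(109, 3) = 209934.
Each occurs with probability p³ ≈ (0.131473)³ ≈ 2.27253598e-03.
By linearity: E[X] = C(109, 3)·p³ ≈ 209934 · 2.27253598e-03 ≈ 477.082569.
Since α = 2/3 < 1, p = c/n^{2/3} ≫ 1/n is above the triangle threshold p ~ 1/n. Asymptotically E[X] ~ (c³/6)·n^{3(1−α)} = (3³/6)·n^{1} → ∞; triangles are abundant w.h.p.

E[X] ≈ 477.082569; in regime p = Θ(1/n^{2/3}) E[X] diverges (above the triangle threshold p ~ 1/n).


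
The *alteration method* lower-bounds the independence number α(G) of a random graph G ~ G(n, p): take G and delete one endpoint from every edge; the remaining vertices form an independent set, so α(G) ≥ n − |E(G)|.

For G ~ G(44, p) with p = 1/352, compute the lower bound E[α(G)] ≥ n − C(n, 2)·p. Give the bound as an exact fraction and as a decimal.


E[|E(G)|] = C(44, 2)·p = 946 · (1/352) = 43/16.
E[α(G)] ≥ n − E[|E(G)|] = 44 − 43/16 = 661/16.
Numerically: ≈ 41.31250.
(This is only a lower bound; the true E[α(G)] may be larger.)

E[α(G)] ≥ 661/16 ≈ 41.31250.


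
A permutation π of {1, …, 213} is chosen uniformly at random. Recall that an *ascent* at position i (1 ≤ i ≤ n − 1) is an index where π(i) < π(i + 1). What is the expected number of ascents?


Write X = Σ X_I over i = 1, …, 212, with X_I the indicator of one ascent.
There are 212 indicators.
For each fixed i, the pair (π(i), π(i+1)) is a uniformly random ordered pair of distinct values from {1, …, 213}; by symmetry P[π(i) < π(i+1)] = 1/2.
By linearity: E[X] = 212 · (1/2) = (213 − 1) · (1/2) = 106 ≈ 106.0000.

E[X] = 106 = 106.0000.


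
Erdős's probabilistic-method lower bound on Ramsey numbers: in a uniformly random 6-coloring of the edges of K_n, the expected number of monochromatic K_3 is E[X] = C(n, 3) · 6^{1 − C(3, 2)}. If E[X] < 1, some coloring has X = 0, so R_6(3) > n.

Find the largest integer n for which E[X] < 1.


We need C(n, 3) · 6^{1 − 3} < 1, i.e. C(n, 3) < 6^{3 − 1} = 36.
Check values of n near the boundary:
  n = 3: C(3, 3) = 1; 1 < 36? YES
  n = 4: C(4, 3) = 4; 4 < 36? YES
  n = 5: C(5, 3) = 10; 10 < 36? YES
  n = 6: C(6, 3) = 20; 20 < 36? YES
  n = 7: C(7, 3) = 35; 35 < 36? YES
  n = 8: C(8, 3) = 56; 56 < 36? NO
The largest n with C(n, 3) < 36 is n = 7 (where E[X] = 35/36 ≈ 0.972222). Hence R_6(3) > 7, i.e. R_6(3) ≥ 8.

Largest n = 7; hence R_6(3) > 7.


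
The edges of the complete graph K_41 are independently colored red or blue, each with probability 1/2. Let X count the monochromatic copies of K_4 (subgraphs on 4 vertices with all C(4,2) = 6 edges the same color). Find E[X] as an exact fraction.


Let X = Σ_S X_S over the C(41, 4) = 101270 subsets S of size 4, where X_S = 1 if the K_4 on S is monochromatic.
For a fixed S, the K_4 on S has C(4, 2) = 6 edges. P[all 6 edges red] = (1/2)^6, and likewise for blue, so P[monochromatic] = 2·(1/2)^6 = 2^{1 − 6} = 1/32.
Summing: E[X] = C(41, 4) · 2^{1 − 6} = 101270 · 1/32 = 50635/16.
Numerically: E[X] ≈ 3164.687500.

E[X] = C(41,4)·2^(1−C(4,2)) = 50635/16 ≈ 3164.687500.


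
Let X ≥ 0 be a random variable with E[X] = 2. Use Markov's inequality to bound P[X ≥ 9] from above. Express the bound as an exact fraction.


μ = E[X] = 2, a = 9.
Markov: P[X ≥ 9] ≤ μ/a = (2)/9 = 2/9.
Numerically: ≈ 0.222.
(Since a = 9 > μ = 2.000, the bound 2/9 is < 1 and informative.)

P[X ≥ 9] ≤ 2/9 ≈ 0.222.


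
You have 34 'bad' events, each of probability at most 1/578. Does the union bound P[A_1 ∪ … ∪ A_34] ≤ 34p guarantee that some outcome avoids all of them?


Union bound: P[∪_{i=1}^{34} A_i] ≤ Σ_i P[A_i] ≤ 34·p = 34·(1/578) = 1/17.
Numerically: 1/17 ≈ 0.058824.
Is 1/17 < 1? YES.
Since P[∪ A_i] ≤ 1/17 < 1, the complement has P[∩ A_i^c] ≥ 1 − 1/17 = 16/17 > 0, so some outcome avoids every A_i.

34·p = 1/17 ≈ 0.058824; existence CERTIFIED by the union bound.


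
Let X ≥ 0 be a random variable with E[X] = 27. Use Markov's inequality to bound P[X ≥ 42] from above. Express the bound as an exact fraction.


μ = E[X] = 27, a = 42.
Markov: P[X ≥ 42] ≤ μ/a = (27)/42 = 9/14.
Numerically: ≈ 0.64286.
(Since a = 42 > μ = 27.00000, the bound 9/14 is < 1 and informative.)

P[X ≥ 42] ≤ 9/14 ≈ 0.64286.


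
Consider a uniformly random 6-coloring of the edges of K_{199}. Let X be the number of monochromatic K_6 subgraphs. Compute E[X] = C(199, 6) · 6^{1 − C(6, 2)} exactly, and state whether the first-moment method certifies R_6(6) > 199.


E[X] = C(199, 6) · 6^{1 − 15} = 79936367511 · 6^{−14} = 79936367511/78364164096.
As a reduced fraction: E[X] = 26645455837/26121388032 ≈ 1.02006.
Is E[X] < 1? NO.
Since E[X] ≥ 1, the first-moment bound is inconclusive at n = 199; it does NOT by itself certify R_6(6) > 199.

E[X] = 26645455837/26121388032 ≈ 1.02006; E[X] ≥ 1; first-moment method inconclusive here.


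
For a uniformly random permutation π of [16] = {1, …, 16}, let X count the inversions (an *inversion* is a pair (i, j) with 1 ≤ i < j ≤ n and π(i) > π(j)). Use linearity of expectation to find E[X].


Write X = Σ X_I over the C(16, 2) = 120 pairs i < j, with X_I the indicator of one inversion.
There are 120 indicators.
For each fixed pair i < j, the values π(i) and π(j) are two distinct elements of {1, …, 16} in uniformly random order; by symmetry P[π(i) > π(j)] = 1/2.
By linearity: E[X] = 120 · (1/2) = C(16, 2) · (1/2) = 120/2 = 60 ≈ 60.000000.

E[X] = 60 = 60.000000.


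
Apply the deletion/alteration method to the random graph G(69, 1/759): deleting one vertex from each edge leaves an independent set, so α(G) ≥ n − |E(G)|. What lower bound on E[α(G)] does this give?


E[|E(G)|] = C(69, 2)·p = 2346 · (1/759) = 34/11.
E[α(G)] ≥ n − E[|E(G)|] = 69 − 34/11 = 725/11.
Numerically: ≈ 65.90909.
(This is only a lower bound; the true E[α(G)] may be larger.)

E[α(G)] ≥ 725/11 ≈ 65.90909.


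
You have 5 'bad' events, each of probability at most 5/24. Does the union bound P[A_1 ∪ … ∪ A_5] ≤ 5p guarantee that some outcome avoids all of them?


Union bound: P[∪_{i=1}^{5} A_i] ≤ Σ_i P[A_i] ≤ 5·p = 5·(5/24) = 25/24.
Numerically: 25/24 ≈ 1.041667.
Is 25/24 < 1? NO.
Since the bound 25/24 is ≥ 1, the union bound is uninformative here; it does NOT by itself certify existence.

5·p = 25/24 ≈ 1.041667; existence NOT certified by the union bound.


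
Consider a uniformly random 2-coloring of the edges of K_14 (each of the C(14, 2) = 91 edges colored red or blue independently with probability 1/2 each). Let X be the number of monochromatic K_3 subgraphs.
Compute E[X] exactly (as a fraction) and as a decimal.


Let X = Σ_S X_S over the C(14, 3) = 364 subsets S of size 3, where X_S = 1 if the K_3 on S is monochromatic.
For a fixed S, the K_3 on S has C(3, 2) = 3 edges. P[all 3 edges red] = (1/2)^3, and likewise for blue, so P[monochromatic] = 2·(1/2)^3 = 2^{1 − 3} = 1/4.
By linearity of expectation: E[X] = C(14, 3) · 2^{1 − 3} = 364 · 1/4 = 91.
Numerically: E[X] ≈ 91.000.

E[X] = C(14,3)·2^(1−C(3,2)) = 91 ≈ 91.000.


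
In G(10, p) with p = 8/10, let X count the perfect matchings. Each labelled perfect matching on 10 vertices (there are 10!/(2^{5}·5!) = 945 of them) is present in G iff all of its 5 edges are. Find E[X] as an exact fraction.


K_10 has 10!/(2^{5}·5!) = 945 labelled perfect matchings.
For each such perfect matching H, let X_H = 1 if all 5 edges of H are present in G. Then P[X_H = 1] = p^{5} = (4/5)^{5} = 1024/3125.
Summing the indicators: E[X] = Σ_H E[X_H] = 945 · p^{5} = 945 · 1024/3125 = 193536/625.
Numerically: E[X] ≈ 309.7.

E[X] = 945 · (4/5)^{5} = 193536/625 ≈ 309.7.


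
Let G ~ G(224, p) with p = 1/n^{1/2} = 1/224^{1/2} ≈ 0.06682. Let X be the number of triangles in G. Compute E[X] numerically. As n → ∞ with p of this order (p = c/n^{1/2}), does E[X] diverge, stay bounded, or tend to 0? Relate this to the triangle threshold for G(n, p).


Number of potential triangles: C(224, 3) = 1848224.
Each occurs with probability p³ ≈ (0.06682)³ ≈ 2.982826e-04.
By linearity: E[X] = C(224, 3)·p³ ≈ 1848224 · 2.982826e-04 ≈ 551.2931.
Since α = 1/2 < 1, p = c/n^{1/2} ≫ 1/n is above the triangle threshold p ~ 1/n. Asymptotically E[X] ~ (c³/6)·n^{3(1−α)} = (1³/6)·n^{1.5} → ∞; triangles are abundant w.h.p.

E[X] ≈ 551.2931; in regime p = Θ(1/n^{1/2}) E[X] diverges (above the triangle threshold p ~ 1/n).


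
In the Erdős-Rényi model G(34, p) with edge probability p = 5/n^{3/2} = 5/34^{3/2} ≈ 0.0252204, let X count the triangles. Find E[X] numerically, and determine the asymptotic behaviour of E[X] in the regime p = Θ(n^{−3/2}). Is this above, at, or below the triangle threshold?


Number of potential triangles: C(34, 3) = 5984.
Each occurs with probability p³ ≈ (0.0252204)³ ≈ 1.60418661e-05.
By linearity: E[X] = C(34, 3)·p³ ≈ 5984 · 1.60418661e-05 ≈ 0.095995.
Since α = 3/2 > 1, p = c/n^{3/2} = o(1/n) is below the triangle threshold p ~ 1/n. Asymptotically E[X] ~ (c³/6)·n^{3(1−α)} = (5³/6)·n^{-1.5} → 0, so by Markov's inequality G has no triangles w.h.p.

E[X] ≈ 0.095995; in regime p = Θ(1/n^{3/2}) E[X] tends to 0 (below the triangle threshold p ~ 1/n).


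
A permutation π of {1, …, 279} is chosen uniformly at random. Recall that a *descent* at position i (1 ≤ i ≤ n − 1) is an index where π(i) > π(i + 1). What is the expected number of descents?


Write X = Σ X_I over i = 1, …, 278, with X_I the indicator of one descent.
There are 278 indicators.
For each fixed i, the pair (π(i), π(i+1)) is a uniformly random ordered pair of distinct values from {1, …, 279}; by symmetry P[π(i) > π(i+1)] = 1/2.
By linearity: E[X] = 278 · (1/2) = (279 − 1) · (1/2) = 139 ≈ 139.000.

E[X] = 139 = 139.000.


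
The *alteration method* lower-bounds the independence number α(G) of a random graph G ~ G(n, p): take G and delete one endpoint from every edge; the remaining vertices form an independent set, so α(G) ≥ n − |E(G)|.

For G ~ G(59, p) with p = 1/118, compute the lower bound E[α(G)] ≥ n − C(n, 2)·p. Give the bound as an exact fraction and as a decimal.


E[|E(G)|] = C(59, 2)·p = 1711 · (1/118) = 29/2.
E[α(G)] ≥ n − E[|E(G)|] = 59 − 29/2 = 89/2.
Numerically: ≈ 44.5000.
(This is only a lower bound; the true E[α(G)] may be larger.)

E[α(G)] ≥ 89/2 ≈ 44.5000.


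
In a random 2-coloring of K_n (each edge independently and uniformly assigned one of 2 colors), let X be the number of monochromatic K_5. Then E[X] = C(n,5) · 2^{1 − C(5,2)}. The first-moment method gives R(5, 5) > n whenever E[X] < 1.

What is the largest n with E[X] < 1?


We need C(n, 5) · 2^{1 − 10} < 1, i.e. C(n, 5) < 2^{10 − 1} = 512.
Check values of n near the boundary:
  n = 7: C(7, 5) = 21; 21 < 512? YES
  n = 8: C(8, 5) = 56; 56 < 512? YES
  n = 9: C(9, 5) = 126; 126 < 512? YES
  n = 10: C(10, 5) = 252; 252 < 512? YES
  n = 11: C(11, 5) = 462; 462 < 512? YES
  n = 12: C(12, 5) = 792; 792 < 512? NO
  n = 13: C(13, 5) = 1287; 1287 < 512? NO
The largest n with C(n, 5) < 512 is n = 11 (where E[X] = 231/256 ≈ 0.90234). Hence R(5, 5) > 11, i.e. R(5, 5) ≥ 12.

Largest n = 11; hence R(5, 5) > 11.


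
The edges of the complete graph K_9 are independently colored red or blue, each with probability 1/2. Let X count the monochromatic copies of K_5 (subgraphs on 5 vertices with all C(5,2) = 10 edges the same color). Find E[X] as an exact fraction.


Let X = Σ_S X_S over the C(9, 5) = 126 subsets S of size 5, where X_S = 1 if the K_5 on S is monochromatic.
For a fixed S, the K_5 on S has C(5, 2) = 10 edges. P[all 10 edges red] = (1/2)^10, and likewise for blue, so P[monochromatic] = 2·(1/2)^10 = 2^{1 − 10} = 1/512.
Summing: E[X] = C(9, 5) · 2^{1 − 10} = 126 · 1/512 = 63/256.
Numerically: E[X] ≈ 0.2461.

E[X] = C(9,5)·2^(1−C(5,2)) = 63/256 ≈ 0.2461.


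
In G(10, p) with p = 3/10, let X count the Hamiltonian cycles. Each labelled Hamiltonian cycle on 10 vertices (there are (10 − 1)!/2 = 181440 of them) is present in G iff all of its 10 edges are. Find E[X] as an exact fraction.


K_10 has (10 − 1)!/2 = 181440 labelled Hamiltonian cycles.
For each such Hamiltonian cycle H, let X_H = 1 if all 10 edges of H are present in G. Then P[X_H = 1] = p^{10} = (3/10)^{10} = 59049/10000000000.
By linearity: E[X] = Σ_H E[X_H] = 181440 · p^{10} = 181440 · 59049/10000000000 = 33480783/31250000.
Numerically: E[X] ≈ 1.07139.

E[X] = 181440 · (3/10)^{10} = 33480783/31250000 ≈ 1.07139.


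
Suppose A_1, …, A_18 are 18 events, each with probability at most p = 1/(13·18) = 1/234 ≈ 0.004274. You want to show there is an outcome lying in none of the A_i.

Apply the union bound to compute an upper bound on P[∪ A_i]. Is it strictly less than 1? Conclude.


Union bound: P[∪_{i=1}^{18} A_i] ≤ Σ_i P[A_i] ≤ 18·p = 18·(1/234) = 1/13.
Numerically: 1/13 ≈ 0.076923.
Is 1/13 < 1? YES.
Since P[∪ A_i] ≤ 1/13 < 1, the complement has P[∩ A_i^c] ≥ 1 − 1/13 = 12/13 > 0, so some outcome avoids every A_i.

18·p = 1/13 ≈ 0.076923; existence CERTIFIED by the union bound.


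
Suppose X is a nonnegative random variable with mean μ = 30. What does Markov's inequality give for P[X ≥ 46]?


μ = E[X] = 30, a = 46.
Markov: P[X ≥ 46] ≤ μ/a = (30)/46 = 15/23.
Numerically: ≈ 0.652.
(Since a = 46 > μ = 30.000, the bound 15/23 is < 1 and informative.)

P[X ≥ 46] ≤ 15/23 ≈ 0.652.


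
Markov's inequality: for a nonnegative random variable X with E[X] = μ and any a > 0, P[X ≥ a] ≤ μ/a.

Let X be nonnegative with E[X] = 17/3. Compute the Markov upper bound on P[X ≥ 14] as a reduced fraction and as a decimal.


μ = E[X] = 17/3, a = 14.
Markov: P[X ≥ 14] ≤ μ/a = (17/3)/14 = 17/42.
Numerically: ≈ 0.4048.
(Since a = 14 > μ = 5.6667, the bound 17/42 is < 1 and informative.)

P[X ≥ 14] ≤ 17/42 ≈ 0.4048.


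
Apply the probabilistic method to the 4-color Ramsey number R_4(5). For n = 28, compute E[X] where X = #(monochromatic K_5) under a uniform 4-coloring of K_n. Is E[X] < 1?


E[X] = C(28, 5) · 4^{1 − 10} = 98280 · 4^{−9} = 98280/262144.
As a reduced fraction: E[X] = 12285/32768 ≈ 0.375.
Is E[X] < 1? YES.
Since E[X] < 1, there exists a 4-coloring of K_{28} with no monochromatic K_5; hence R_4(5) > 28.

E[X] = 12285/32768 ≈ 0.375; E[X] < 1, so R_4(5) > 28.


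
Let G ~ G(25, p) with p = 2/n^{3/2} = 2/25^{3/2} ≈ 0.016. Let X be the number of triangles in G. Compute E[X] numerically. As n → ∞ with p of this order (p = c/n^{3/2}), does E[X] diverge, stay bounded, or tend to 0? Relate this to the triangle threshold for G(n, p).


Number of potential triangles: C(25, 3) = 2300.
Each occurs with probability p³ ≈ (0.016)³ ≈ 4.09600000e-06.
By linearity: E[X] = C(25, 3)·p³ ≈ 2300 · 4.09600000e-06 ≈ 0.009421.
Since α = 3/2 > 1, p = c/n^{3/2} = o(1/n) is below the triangle threshold p ~ 1/n. Asymptotically E[X] ~ (c³/6)·n^{3(1−α)} = (2³/6)·n^{-1.5} → 0, so by Markov's inequality G has no triangles w.h.p.

E[X] ≈ 0.009421; in regime p = Θ(1/n^{3/2}) E[X] tends to 0 (below the triangle threshold p ~ 1/n).


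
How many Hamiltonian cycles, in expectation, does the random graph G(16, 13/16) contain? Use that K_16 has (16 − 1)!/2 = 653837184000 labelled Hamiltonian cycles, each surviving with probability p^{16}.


K_16 has (16 − 1)!/2 = 653837184000 labelled Hamiltonian cycles.
For each such Hamiltonian cycle H, let X_H = 1 if all 16 edges of H are present in G. Then P[X_H = 1] = p^{16} = (13/16)^{16} = 665416609183179841/18446744073709551616.
By linearity of expectation: E[X] = Σ_H E[X_H] = 653837184000 · p^{16} = 653837184000 · 665416609183179841/18446744073709551616 = 424877072202303561918952875/18014398509481984.
Numerically: E[X] ≈ 2.359e+10.

E[X] = 653837184000 · (13/16)^{16} = 424877072202303561918952875/18014398509481984 ≈ 2.359e+10.


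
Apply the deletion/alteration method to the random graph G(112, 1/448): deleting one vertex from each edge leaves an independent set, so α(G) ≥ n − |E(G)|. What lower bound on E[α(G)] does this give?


E[|E(G)|] = C(112, 2)·p = 6216 · (1/448) = 111/8.
E[α(G)] ≥ n − E[|E(G)|] = 112 − 111/8 = 785/8.
Numerically: ≈ 98.12500.
(This is only a lower bound; the true E[α(G)] may be larger.)

E[α(G)] ≥ 785/8 ≈ 98.12500.


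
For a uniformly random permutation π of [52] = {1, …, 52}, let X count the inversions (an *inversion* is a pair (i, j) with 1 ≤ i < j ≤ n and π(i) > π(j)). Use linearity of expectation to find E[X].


Write X = Σ X_I over the C(52, 2) = 1326 pairs i < j, with X_I the indicator of one inversion.
There are 1326 indicators.
For each fixed pair i < j, the values π(i) and π(j) are two distinct elements of {1, …, 52} in uniformly random order; by symmetry P[π(i) > π(j)] = 1/2.
By linearity: E[X] = 1326 · (1/2) = C(52, 2) · (1/2) = 1326/2 = 663 ≈ 663.0000.

E[X] = 663 = 663.0000.


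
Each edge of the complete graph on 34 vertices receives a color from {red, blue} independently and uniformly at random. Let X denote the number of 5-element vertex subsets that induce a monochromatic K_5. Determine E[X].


Let X = Σ_S X_S over the C(34, 5) = 278256 subsets S of size 5, where X_S = 1 if the K_5 on S is monochromatic.
For a fixed S, the K_5 on S has C(5, 2) = 10 edges. P[all 10 edges red] = (1/2)^10, and likewise for blue, so P[monochromatic] = 2·(1/2)^10 = 2^{1 − 10} = 1/512.
Summing: E[X] = C(34, 5) · 2^{1 − 10} = 278256 · 1/512 = 17391/32.
Numerically: E[X] ≈ 543.468750.

E[X] = C(34,5)·2^(1−C(5,2)) = 17391/32 ≈ 543.468750.


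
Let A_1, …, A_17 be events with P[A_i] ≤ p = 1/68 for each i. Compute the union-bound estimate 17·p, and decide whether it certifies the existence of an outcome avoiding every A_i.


Union bound: P[∪_{i=1}^{17} A_i] ≤ Σ_i P[A_i] ≤ 17·p = 17·(1/68) = 1/4.
Numerically: 1/4 ≈ 0.250000.
Is 1/4 < 1? YES.
Since P[∪ A_i] ≤ 1/4 < 1, the complement has P[∩ A_i^c] ≥ 1 − 1/4 = 3/4 > 0, so some outcome avoids every A_i.

17·p = 1/4 ≈ 0.250000; existence CERTIFIED by the union bound.


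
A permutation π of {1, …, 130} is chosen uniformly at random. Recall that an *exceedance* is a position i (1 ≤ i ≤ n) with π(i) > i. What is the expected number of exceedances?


Write X = Σ_{i=1}^{130} X_i, where X_i = 1_{π(i) > i}.
For each fixed i, π(i) is uniform over {1, …, 130} (marginal of a uniform permutation), so P[π(i) > i] = (n − i)/n. Summing: Σ_{i=1}^{130} (n − i)/n = (0 + 1 + … + 129)/130 = 130(130 − 1)/(2·130) = (130 − 1)/2.
Hence E[X] = Σ_{i=1}^{130} (130 − i)/130 = 129/2 ≈ 64.500000.

E[X] = 129/2 = 64.500000.


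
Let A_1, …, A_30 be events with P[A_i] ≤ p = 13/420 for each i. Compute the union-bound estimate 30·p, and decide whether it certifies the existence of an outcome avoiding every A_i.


Union bound: P[∪_{i=1}^{30} A_i] ≤ Σ_i P[A_i] ≤ 30·p = 30·(13/420) = 13/14.
Numerically: 13/14 ≈ 0.9286.
Is 13/14 < 1? YES.
Since P[∪ A_i] ≤ 13/14 < 1, the complement has P[∩ A_i^c] ≥ 1 − 13/14 = 1/14 > 0, so some outcome avoids every A_i.

30·p = 13/14 ≈ 0.9286; existence CERTIFIED by the union bound.


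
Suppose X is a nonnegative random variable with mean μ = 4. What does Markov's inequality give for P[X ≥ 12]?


μ = E[X] = 4, a = 12.
Markov: P[X ≥ 12] ≤ μ/a = (4)/12 = 1/3.
Numerically: ≈ 0.333333.
(Since a = 12 > μ = 4.000000, the bound 1/3 is < 1 and informative.)

P[X ≥ 12] ≤ 1/3 ≈ 0.333333.


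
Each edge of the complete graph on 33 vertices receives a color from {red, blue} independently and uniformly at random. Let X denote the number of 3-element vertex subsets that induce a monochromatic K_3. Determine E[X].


Let X = Σ_S X_S over the C(33, 3) = 5456 subsets S of size 3, where X_S = 1 if the K_3 on S is monochromatic.
For a fixed S, the K_3 on S has C(3, 2) = 3 edges. P[all 3 edges red] = (1/2)^3, and likewise for blue, so P[monochromatic] = 2·(1/2)^3 = 2^{1 − 3} = 1/4.
By linearity of expectation: E[X] = C(33, 3) · 2^{1 − 3} = 5456 · 1/4 = 1364.
Numerically: E[X] ≈ 1364.00000.

E[X] = C(33,3)·2^(1−C(3,2)) = 1364 ≈ 1364.00000.


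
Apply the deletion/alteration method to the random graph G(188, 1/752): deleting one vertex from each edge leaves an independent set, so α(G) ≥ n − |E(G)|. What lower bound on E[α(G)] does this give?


E[|E(G)|] = C(188, 2)·p = 17578 · (1/752) = 187/8.
E[α(G)] ≥ n − E[|E(G)|] = 188 − 187/8 = 1317/8.
Numerically: ≈ 164.625.
(This is only a lower bound; the true E[α(G)] may be larger.)

E[α(G)] ≥ 1317/8 ≈ 164.625.


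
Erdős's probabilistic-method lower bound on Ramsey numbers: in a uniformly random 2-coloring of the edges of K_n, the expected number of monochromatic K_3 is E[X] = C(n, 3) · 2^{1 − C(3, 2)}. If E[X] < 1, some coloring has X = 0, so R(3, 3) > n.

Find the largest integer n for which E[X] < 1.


We need C(n, 3) · 2^{1 − 3} < 1, i.e. C(n, 3) < 2^{3 − 1} = 4.
Check values of n near the boundary:
  n = 3: C(3, 3) = 1; 1 < 4? YES
  n = 4: C(4, 3) = 4; 4 < 4? NO
  n = 5: C(5, 3) = 10; 10 < 4? NO
  n = 6: C(6, 3) = 20; 20 < 4? NO
The largest n with C(n, 3) < 4 is n = 3 (where E[X] = 1/4 ≈ 0.2500). Hence R(3, 3) > 3, i.e. R(3, 3) ≥ 4.

Largest n = 3; hence R(3, 3) > 3.


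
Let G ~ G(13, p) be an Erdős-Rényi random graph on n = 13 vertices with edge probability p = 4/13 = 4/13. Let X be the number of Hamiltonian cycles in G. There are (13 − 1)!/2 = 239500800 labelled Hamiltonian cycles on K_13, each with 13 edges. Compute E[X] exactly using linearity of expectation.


K_13 has (13 − 1)!/2 = 239500800 labelled Hamiltonian cycles.
For each such Hamiltonian cycle H, let X_H = 1 if all 13 edges of H are present in G. Then P[X_H = 1] = p^{13} = (4/13)^{13} = 67108864/302875106592253.
By linearity: E[X] = Σ_H E[X_H] = 239500800 · p^{13} = 239500800 · 67108864/302875106592253 = 16072626615091200/302875106592253.
Numerically: E[X] ≈ 53.0668.

E[X] = 239500800 · (4/13)^{13} = 16072626615091200/302875106592253 ≈ 53.0668.


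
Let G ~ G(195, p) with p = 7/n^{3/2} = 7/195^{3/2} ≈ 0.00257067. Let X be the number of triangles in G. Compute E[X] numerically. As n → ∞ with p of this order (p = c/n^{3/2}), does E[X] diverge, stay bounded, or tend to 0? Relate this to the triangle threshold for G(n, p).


Number of potential triangles: C(195, 3) = 1216865.
Each occurs with probability p³ ≈ (0.00257067)³ ≈ 1.69878481e-08.
By linearity: E[X] = C(195, 3)·p³ ≈ 1216865 · 1.69878481e-08 ≈ 0.020672.
Since α = 3/2 > 1, p = c/n^{3/2} = o(1/n) is below the triangle threshold p ~ 1/n. Asymptotically E[X] ~ (c³/6)·n^{3(1−α)} = (7³/6)·n^{-1.5} → 0, so by Markov's inequality G has no triangles w.h.p.

E[X] ≈ 0.020672; in regime p = Θ(1/n^{3/2}) E[X] tends to 0 (below the triangle threshold p ~ 1/n).


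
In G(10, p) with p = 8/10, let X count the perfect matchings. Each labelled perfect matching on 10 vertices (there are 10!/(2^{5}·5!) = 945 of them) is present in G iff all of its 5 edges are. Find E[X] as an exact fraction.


K_10 has 10!/(2^{5}·5!) = 945 labelled perfect matchings.
For each such perfect matching H, let X_H = 1 if all 5 edges of H are present in G. Then P[X_H = 1] = p^{5} = (4/5)^{5} = 1024/3125.
By linearity of expectation: E[X] = Σ_H E[X_H] = 945 · p^{5} = 945 · 1024/3125 = 193536/625.
Numerically: E[X] ≈ 310.

E[X] = 945 · (4/5)^{5} = 193536/625 ≈ 310.


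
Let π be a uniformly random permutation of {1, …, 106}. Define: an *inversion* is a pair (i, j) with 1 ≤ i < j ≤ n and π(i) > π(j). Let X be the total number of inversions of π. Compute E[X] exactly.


Write X = Σ X_I over the C(106, 2) = 5565 pairs i < j, with X_I the indicator of one inversion.
There are 5565 indicators.
For each fixed pair i < j, the values π(i) and π(j) are two distinct elements of {1, …, 106} in uniformly random order; by symmetry P[π(i) > π(j)] = 1/2.
By linearity: E[X] = 5565 · (1/2) = C(106, 2) · (1/2) = 5565/2 = 5565/2 ≈ 2782.5000.

E[X] = 5565/2 = 2782.5000.


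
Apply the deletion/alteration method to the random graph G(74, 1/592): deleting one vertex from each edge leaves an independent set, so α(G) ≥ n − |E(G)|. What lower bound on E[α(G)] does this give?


E[|E(G)|] = C(74, 2)·p = 2701 · (1/592) = 73/16.
E[α(G)] ≥ n − E[|E(G)|] = 74 − 73/16 = 1111/16.
Numerically: ≈ 69.43750.
(This is only a lower bound; the true E[α(G)] may be larger.)

E[α(G)] ≥ 1111/16 ≈ 69.43750.


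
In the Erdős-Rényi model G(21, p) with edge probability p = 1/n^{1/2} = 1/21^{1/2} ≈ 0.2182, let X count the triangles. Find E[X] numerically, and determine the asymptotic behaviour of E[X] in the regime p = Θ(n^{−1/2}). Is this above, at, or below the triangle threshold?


Number of potential triangles: C(21, 3) = 1330.
Each occurs with probability p³ ≈ (0.2182)³ ≈ 1.039133e-02.
By linearity: E[X] = C(21, 3)·p³ ≈ 1330 · 1.039133e-02 ≈ 13.8205.
Since α = 1/2 < 1, p = c/n^{1/2} ≫ 1/n is above the triangle threshold p ~ 1/n. Asymptotically E[X] ~ (c³/6)·n^{3(1−α)} = (1³/6)·n^{1.5} → ∞; triangles are abundant w.h.p.

E[X] ≈ 13.8205; in regime p = Θ(1/n^{1/2}) E[X] diverges (above the triangle threshold p ~ 1/n).


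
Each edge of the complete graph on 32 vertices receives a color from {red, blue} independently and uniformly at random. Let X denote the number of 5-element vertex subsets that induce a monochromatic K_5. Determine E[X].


Let X = Σ_S X_S over the C(32, 5) = 201376 subsets S of size 5, where X_S = 1 if the K_5 on S is monochromatic.
For a fixed S, the K_5 on S has C(5, 2) = 10 edges. P[all 10 edges red] = (1/2)^10, and likewise for blue, so P[monochromatic] = 2·(1/2)^10 = 2^{1 − 10} = 1/512.
Summing: E[X] = C(32, 5) · 2^{1 − 10} = 201376 · 1/512 = 6293/16.
Numerically: E[X] ≈ 393.3125.

E[X] = C(32,5)·2^(1−C(5,2)) = 6293/16 ≈ 393.3125.


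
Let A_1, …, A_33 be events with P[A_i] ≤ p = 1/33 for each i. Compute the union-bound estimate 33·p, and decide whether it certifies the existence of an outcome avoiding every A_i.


Union bound: P[∪_{i=1}^{33} A_i] ≤ Σ_i P[A_i] ≤ 33·p = 33·(1/33) = 1.
Numerically: 1 ≈ 1.0000000.
Is 1 < 1? NO.
Since the bound 1 is ≥ 1, the union bound is uninformative here; it does NOT by itself certify existence.

33·p = 1 ≈ 1.0000000; existence NOT certified by the union bound.


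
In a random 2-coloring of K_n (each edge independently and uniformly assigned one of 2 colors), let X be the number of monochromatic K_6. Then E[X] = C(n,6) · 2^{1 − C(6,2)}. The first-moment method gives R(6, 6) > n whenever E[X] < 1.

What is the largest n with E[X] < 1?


We need C(n, 6) · 2^{1 − 15} < 1, i.e. C(n, 6) < 2^{15 − 1} = 16384.
Check values of n near the boundary:
  n = 16: C(16, 6) = 8008; 8008 < 16384? YES
  n = 17: C(17, 6) = 12376; 12376 < 16384? YES
  n = 18: C(18, 6) = 18564; 18564 < 16384? NO
  n = 19: C(19, 6) = 27132; 27132 < 16384? NO
  n = 20: C(20, 6) = 38760; 38760 < 16384? NO
The largest n with C(n, 6) < 16384 is n = 17 (where E[X] = 1547/2048 ≈ 0.755371). Hence R(6, 6) > 17, i.e. R(6, 6) ≥ 18.

Largest n = 17; hence R(6, 6) > 17.


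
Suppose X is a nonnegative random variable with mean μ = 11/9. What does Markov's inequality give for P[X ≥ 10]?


μ = E[X] = 11/9, a = 10.
Markov: P[X ≥ 10] ≤ μ/a = (11/9)/10 = 11/90.
Numerically: ≈ 0.122.
(Since a = 10 > μ = 1.222, the bound 11/90 is < 1 and informative.)

P[X ≥ 10] ≤ 11/90 ≈ 0.122.


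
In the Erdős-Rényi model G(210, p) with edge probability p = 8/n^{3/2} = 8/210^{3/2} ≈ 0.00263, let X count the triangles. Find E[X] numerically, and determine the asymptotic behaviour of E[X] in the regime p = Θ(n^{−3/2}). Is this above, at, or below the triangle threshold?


Number of potential triangles: C(210, 3) = 1521520.
Each occurs with probability p³ ≈ (0.00263)³ ≈ 1.81670e-08.
By linearity: E[X] = C(210, 3)·p³ ≈ 1521520 · 1.81670e-08 ≈ 0.028.
Since α = 3/2 > 1, p = c/n^{3/2} = o(1/n) is below the triangle threshold p ~ 1/n. Asymptotically E[X] ~ (c³/6)·n^{3(1−α)} = (8³/6)·n^{-1.5} → 0, so by Markov's inequality G has no triangles w.h.p.

E[X] ≈ 0.028; in regime p = Θ(1/n^{3/2}) E[X] tends to 0 (below the triangle threshold p ~ 1/n).


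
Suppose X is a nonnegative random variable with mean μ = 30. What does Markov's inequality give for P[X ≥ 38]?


μ = E[X] = 30, a = 38.
Markov: P[X ≥ 38] ≤ μ/a = (30)/38 = 15/19.
Numerically: ≈ 0.78947.
(Since a = 38 > μ = 30.00000, the bound 15/19 is < 1 and informative.)

P[X ≥ 38] ≤ 15/19 ≈ 0.78947.


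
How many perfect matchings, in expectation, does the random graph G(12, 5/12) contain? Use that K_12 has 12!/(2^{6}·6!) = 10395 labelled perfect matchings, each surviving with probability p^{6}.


K_12 has 12!/(2^{6}·6!) = 10395 labelled perfect matchings.
For each such perfect matching H, let X_H = 1 if all 6 edges of H are present in G. Then P[X_H = 1] = p^{6} = (5/12)^{6} = 15625/2985984.
By linearity: E[X] = Σ_H E[X_H] = 10395 · p^{6} = 10395 · 15625/2985984 = 6015625/110592.
Numerically: E[X] ≈ 54.3948.

E[X] = 10395 · (5/12)^{6} = 6015625/110592 ≈ 54.3948.


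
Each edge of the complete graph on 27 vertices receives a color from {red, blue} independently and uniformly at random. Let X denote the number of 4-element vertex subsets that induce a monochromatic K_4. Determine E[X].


Let X = Σ_S X_S over the C(27, 4) = 17550 subsets S of size 4, where X_S = 1 if the K_4 on S is monochromatic.
For a fixed S, the K_4 on S has C(4, 2) = 6 edges. P[all 6 edges red] = (1/2)^6, and likewise for blue, so P[monochromatic] = 2·(1/2)^6 = 2^{1 − 6} = 1/32.
By linearity: E[X] = C(27, 4) · 2^{1 − 6} = 17550 · 1/32 = 8775/16.
Numerically: E[X] ≈ 548.43750.

E[X] = C(27,4)·2^(1−C(4,2)) = 8775/16 ≈ 548.43750.


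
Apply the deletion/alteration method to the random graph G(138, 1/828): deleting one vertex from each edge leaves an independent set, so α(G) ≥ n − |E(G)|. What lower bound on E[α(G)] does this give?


E[|E(G)|] = C(138, 2)·p = 9453 · (1/828) = 137/12.
E[α(G)] ≥ n − E[|E(G)|] = 138 − 137/12 = 1519/12.
Numerically: ≈ 126.58333.
(This is only a lower bound; the true E[α(G)] may be larger.)

E[α(G)] ≥ 1519/12 ≈ 126.58333.


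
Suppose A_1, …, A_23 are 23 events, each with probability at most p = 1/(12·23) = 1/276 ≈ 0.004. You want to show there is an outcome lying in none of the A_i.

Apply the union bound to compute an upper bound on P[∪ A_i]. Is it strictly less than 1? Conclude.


Union bound: P[∪_{i=1}^{23} A_i] ≤ Σ_i P[A_i] ≤ 23·p = 23·(1/276) = 1/12.
Numerically: 1/12 ≈ 0.083.
Is 1/12 < 1? YES.
Since P[∪ A_i] ≤ 1/12 < 1, the complement has P[∩ A_i^c] ≥ 1 − 1/12 = 11/12 > 0, so some outcome avoids every A_i.

23·p = 1/12 ≈ 0.083; existence CERTIFIED by the union bound.


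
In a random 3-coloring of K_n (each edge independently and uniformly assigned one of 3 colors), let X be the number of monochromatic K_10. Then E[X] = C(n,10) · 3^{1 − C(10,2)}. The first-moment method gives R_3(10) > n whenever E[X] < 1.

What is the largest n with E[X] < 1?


We need C(n, 10) · 3^{1 − 45} < 1, i.e. C(n, 10) < 3^{45 − 1} = 984770902183611232881.
Check values of n near the boundary:
  n = 572: C(572, 10) = 954640815642161682606; 954640815642161682606 < 984770902183611232881? YES
  n = 573: C(573, 10) = 971597135635805762226; 971597135635805762226 < 984770902183611232881? YES
  n = 574: C(574, 10) = 988824035203816502691; 988824035203816502691 < 984770902183611232881? NO
  n = 575: C(575, 10) = 1006325345561406175305; 1006325345561406175305 < 984770902183611232881? NO
The largest n with C(n, 10) < 984770902183611232881 is n = 573 (where E[X] = 35985079097622435638/36472996377170786403 ≈ 0.987). Hence R_3(10) > 573, i.e. R_3(10) ≥ 574.

Largest n = 573; hence R_3(10) > 573.


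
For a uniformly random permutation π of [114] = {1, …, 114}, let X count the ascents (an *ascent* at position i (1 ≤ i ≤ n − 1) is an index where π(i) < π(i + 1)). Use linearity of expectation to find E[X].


Write X = Σ X_I over i = 1, …, 113, with X_I the indicator of one ascent.
There are 113 indicators.
For each fixed i, the pair (π(i), π(i+1)) is a uniformly random ordered pair of distinct values from {1, …, 114}; by symmetry P[π(i) < π(i+1)] = 1/2.
By linearity: E[X] = 113 · (1/2) = (114 − 1) · (1/2) = 113/2 ≈ 56.50000.

E[X] = 113/2 = 56.50000.


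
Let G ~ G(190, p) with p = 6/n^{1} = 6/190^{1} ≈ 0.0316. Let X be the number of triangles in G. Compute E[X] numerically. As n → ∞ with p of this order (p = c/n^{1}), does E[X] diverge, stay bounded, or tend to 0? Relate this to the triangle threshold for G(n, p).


Number of potential triangles: C(190, 3) = 1125180.
Each occurs with probability p³ ≈ (0.0316)³ ≈ 3.14915e-05.
By linearity: E[X] = C(190, 3)·p³ ≈ 1125180 · 3.14915e-05 ≈ 35.434.
Here α = 1, so p = 6/n is exactly at the triangle threshold p ~ 1/n. Asymptotically E[X] → c³/6 = 6³/6 = 36 ≈ 36.000, a bounded constant. In this regime the triangle count is asymptotically Poisson(c³/6).

E[X] ≈ 35.434; in regime p = Θ(1/n^{1}) E[X] stays bounded (at the triangle threshold p ~ 1/n).


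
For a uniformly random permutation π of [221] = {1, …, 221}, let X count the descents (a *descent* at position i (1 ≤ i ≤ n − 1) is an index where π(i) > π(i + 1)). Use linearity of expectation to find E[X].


Write X = Σ X_I over i = 1, …, 220, with X_I the indicator of one descent.
There are 220 indicators.
For each fixed i, the pair (π(i), π(i+1)) is a uniformly random ordered pair of distinct values from {1, …, 221}; by symmetry P[π(i) > π(i+1)] = 1/2.
By linearity: E[X] = 220 · (1/2) = (221 − 1) · (1/2) = 110 ≈ 110.000000.

E[X] = 110 = 110.000000.


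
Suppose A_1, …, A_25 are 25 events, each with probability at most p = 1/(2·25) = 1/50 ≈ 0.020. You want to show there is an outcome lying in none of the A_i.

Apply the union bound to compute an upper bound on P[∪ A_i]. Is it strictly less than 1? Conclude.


Union bound: P[∪_{i=1}^{25} A_i] ≤ Σ_i P[A_i] ≤ 25·p = 25·(1/50) = 1/2.
Numerically: 1/2 ≈ 0.500.
Is 1/2 < 1? YES.
Since P[∪ A_i] ≤ 1/2 < 1, the complement has P[∩ A_i^c] ≥ 1 − 1/2 = 1/2 > 0, so some outcome avoids every A_i.

25·p = 1/2 ≈ 0.500; existence CERTIFIED by the union bound.


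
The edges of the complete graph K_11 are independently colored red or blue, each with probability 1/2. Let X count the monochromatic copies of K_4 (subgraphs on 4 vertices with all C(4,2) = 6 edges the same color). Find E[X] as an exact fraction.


Let X = Σ_S X_S over the C(11, 4) = 330 subsets S of size 4, where X_S = 1 if the K_4 on S is monochromatic.
For a fixed S, the K_4 on S has C(4, 2) = 6 edges. P[all 6 edges red] = (1/2)^6, and likewise for blue, so P[monochromatic] = 2·(1/2)^6 = 2^{1 − 6} = 1/32.
Summing: E[X] = C(11, 4) · 2^{1 − 6} = 330 · 1/32 = 165/16.
Numerically: E[X] ≈ 10.31250.

E[X] = C(11,4)·2^(1−C(4,2)) = 165/16 ≈ 10.31250.


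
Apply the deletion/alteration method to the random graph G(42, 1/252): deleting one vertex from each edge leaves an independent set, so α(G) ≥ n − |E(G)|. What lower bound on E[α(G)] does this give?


E[|E(G)|] = C(42, 2)·p = 861 · (1/252) = 41/12.
E[α(G)] ≥ n − E[|E(G)|] = 42 − 41/12 = 463/12.
Numerically: ≈ 38.583.
(This is only a lower bound; the true E[α(G)] may be larger.)

E[α(G)] ≥ 463/12 ≈ 38.583.


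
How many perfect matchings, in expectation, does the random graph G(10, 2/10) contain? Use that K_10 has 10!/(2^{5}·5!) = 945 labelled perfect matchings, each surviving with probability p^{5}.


K_10 has 10!/(2^{5}·5!) = 945 labelled perfect matchings.
For each such perfect matching H, let X_H = 1 if all 5 edges of H are present in G. Then P[X_H = 1] = p^{5} = (1/5)^{5} = 1/3125.
Summing the indicators: E[X] = Σ_H E[X_H] = 945 · p^{5} = 945 · 1/3125 = 189/625.
Numerically: E[X] ≈ 0.3024.

E[X] = 945 · (1/5)^{5} = 189/625 ≈ 0.3024.


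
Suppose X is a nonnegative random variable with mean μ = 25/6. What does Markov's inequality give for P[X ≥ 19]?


μ = E[X] = 25/6, a = 19.
Markov: P[X ≥ 19] ≤ μ/a = (25/6)/19 = 25/114.
Numerically: ≈ 0.2193.
(Since a = 19 > μ = 4.1667, the bound 25/114 is < 1 and informative.)

P[X ≥ 19] ≤ 25/114 ≈ 0.2193.


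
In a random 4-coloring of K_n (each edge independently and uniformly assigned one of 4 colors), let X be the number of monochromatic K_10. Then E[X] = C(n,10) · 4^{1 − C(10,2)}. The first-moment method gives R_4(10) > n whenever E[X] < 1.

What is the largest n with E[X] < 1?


We need C(n, 10) · 4^{1 − 45} < 1, i.e. C(n, 10) < 4^{45 − 1} = 309485009821345068724781056.
Check values of n near the boundary:
  n = 2022: C(2022, 10) = 307870445231474093395937796; 307870445231474093395937796 < 309485009821345068724781056? YES
  n = 2023: C(2023, 10) = 309399856285778485315440716; 309399856285778485315440716 < 309485009821345068724781056? YES
  n = 2024: C(2024, 10) = 310936101848269937576192656; 310936101848269937576192656 < 309485009821345068724781056? NO
  n = 2025: C(2025, 10) = 312479209053472269772600560; 312479209053472269772600560 < 309485009821345068724781056? NO
  n = 2026: C(2026, 10) = 314029205130126398094885285; 314029205130126398094885285 < 309485009821345068724781056? NO
The largest n with C(n, 10) < 309485009821345068724781056 is n = 2023 (where E[X] = 77349964071444621328860179/77371252455336267181195264 ≈ 0.99972). Hence R_4(10) > 2023, i.e. R_4(10) ≥ 2024.

Largest n = 2023; hence R_4(10) > 2023.
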